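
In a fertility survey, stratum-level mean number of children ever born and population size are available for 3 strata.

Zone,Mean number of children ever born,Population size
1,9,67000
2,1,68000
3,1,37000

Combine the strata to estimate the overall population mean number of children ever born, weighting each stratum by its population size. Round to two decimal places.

4.12

Σ Nₕ·x̄ₕ = 9×67000 + 1×68000 + 1×37000
  = 708000
Σ Nₕ = 67000 + 68000 + 37000 = 172000
Overall mean = 708000 / 172000 = 4.1162791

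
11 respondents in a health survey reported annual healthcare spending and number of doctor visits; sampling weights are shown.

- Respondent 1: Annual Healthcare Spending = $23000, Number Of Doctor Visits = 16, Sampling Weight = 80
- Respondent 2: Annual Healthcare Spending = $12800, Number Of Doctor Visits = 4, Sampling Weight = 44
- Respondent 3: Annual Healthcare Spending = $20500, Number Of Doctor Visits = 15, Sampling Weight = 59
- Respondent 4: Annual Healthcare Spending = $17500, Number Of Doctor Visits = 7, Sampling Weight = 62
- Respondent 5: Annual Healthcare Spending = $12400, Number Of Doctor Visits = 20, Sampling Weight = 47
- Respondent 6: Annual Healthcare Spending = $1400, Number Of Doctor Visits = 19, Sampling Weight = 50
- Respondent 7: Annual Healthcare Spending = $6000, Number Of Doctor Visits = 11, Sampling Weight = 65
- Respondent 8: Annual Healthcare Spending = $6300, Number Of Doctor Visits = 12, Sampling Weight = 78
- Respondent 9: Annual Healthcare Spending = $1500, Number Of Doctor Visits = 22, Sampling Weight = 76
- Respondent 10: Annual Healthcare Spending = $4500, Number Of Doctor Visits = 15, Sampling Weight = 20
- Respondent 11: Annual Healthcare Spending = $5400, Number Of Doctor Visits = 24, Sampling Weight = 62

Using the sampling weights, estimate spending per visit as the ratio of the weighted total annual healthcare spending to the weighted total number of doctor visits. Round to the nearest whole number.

693

Σ wᵢ·y = 23000×80 + 12800×44 + 20500×59 + 17500×62 + 12400×47 + 1400×50 + 6000×65 + 6300×78 + 1500×76 + 4500×20 + 5400×62
  = 6770700
Σ wᵢ·x = 16×80 + 4×44 + 15×59 + 7×62 + 20×47 + 19×50 + 11×65 + 12×78 + 22×76 + 15×20 + 24×62
  = 1280 + 176 + 885 + 434 + 940 + 950 + 715 + 936 + 1672 + 300 + 1488 = 9776
Ratio = 6770700 / 9776 = 692.58388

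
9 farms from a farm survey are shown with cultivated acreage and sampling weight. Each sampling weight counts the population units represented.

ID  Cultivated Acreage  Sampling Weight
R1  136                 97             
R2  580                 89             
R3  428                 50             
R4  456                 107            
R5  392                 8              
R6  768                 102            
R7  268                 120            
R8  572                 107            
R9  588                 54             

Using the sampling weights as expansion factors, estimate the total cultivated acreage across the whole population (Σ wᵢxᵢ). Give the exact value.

Weighted total = 136×97 + 580×89 + 428×50 + 456×107 + 392×8 + 768×102 + 268×120 + 572×107 + 588×54
  = 13192 + 51620 + 21400 + 48792 + 3136 + 78336 + 32160 + 61204 + 31752 = 341592

341592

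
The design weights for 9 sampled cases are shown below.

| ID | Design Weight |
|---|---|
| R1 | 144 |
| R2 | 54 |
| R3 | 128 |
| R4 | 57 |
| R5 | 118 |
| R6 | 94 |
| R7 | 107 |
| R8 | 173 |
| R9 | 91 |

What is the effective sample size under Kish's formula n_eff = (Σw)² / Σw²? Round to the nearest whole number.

8

Σ wᵢ = 144 + 54 + 128 + 57 + 118 + 94 + 107 + 173 + 91 = 966
Σ wᵢ² = 20736 + 2916 + 16384 + 3249 + 13924 + 8836 + 11449 + 29929 + 8281 = 115704
n_eff = 966² / 115704 = 933156 / 115704 = 8.065028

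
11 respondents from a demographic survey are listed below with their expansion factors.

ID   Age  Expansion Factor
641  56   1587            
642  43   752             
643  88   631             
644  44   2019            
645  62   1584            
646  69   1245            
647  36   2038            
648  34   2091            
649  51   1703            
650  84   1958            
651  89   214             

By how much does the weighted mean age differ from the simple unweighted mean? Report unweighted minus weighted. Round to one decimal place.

Unweighted sum = 56 + 43 + 88 + 44 + 62 + 69 + 36 + 34 + 51 + 84 + 89 = 656
Unweighted mean = 656 / 11 = 59.636364
Weighted sum = 56×1587 + 43×752 + 88×631 + 44×2019 + 62×1584 + 69×1245 + 36×2038 + 34×2091 + 51×1703 + 84×1958 + 89×214
  = 88872 + 32336 + 55528 + 88836 + 98208 + 85905 + 73368 + 71094 + 86853 + 164472 + 19046 = 864518
Sum of weights = 1587 + 752 + 631 + 2019 + 1584 + 1245 + 2038 + 2091 + 1703 + 1958 + 214 = 15822
Weighted mean = 864518 / 15822 = 54.640248
Difference (unweighted minus weighted) = 4.9961159

5.0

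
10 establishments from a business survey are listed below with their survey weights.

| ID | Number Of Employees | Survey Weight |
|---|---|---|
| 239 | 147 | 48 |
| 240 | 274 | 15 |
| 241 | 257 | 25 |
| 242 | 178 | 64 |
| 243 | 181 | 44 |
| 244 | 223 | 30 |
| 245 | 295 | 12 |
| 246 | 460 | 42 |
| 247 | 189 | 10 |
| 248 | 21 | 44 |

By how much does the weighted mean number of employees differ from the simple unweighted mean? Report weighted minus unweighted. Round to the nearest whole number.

-15

Unweighted sum = 147 + 274 + 257 + 178 + 181 + 223 + 295 + 460 + 189 + 21 = 2225
Unweighted mean = 2225 / 10 = 222.5
Weighted sum = 147×48 + 274×15 + 257×25 + 178×64 + 181×44 + 223×30 + 295×12 + 460×42 + 189×10 + 21×44
  = 7056 + 4110 + 6425 + 11392 + 7964 + 6690 + 3540 + 19320 + 1890 + 924 = 69311
Sum of weights = 48 + 15 + 25 + 64 + 44 + 30 + 12 + 42 + 10 + 44 = 334
Weighted mean = 69311 / 334 = 207.51796
Difference (weighted minus unweighted) = -14.982036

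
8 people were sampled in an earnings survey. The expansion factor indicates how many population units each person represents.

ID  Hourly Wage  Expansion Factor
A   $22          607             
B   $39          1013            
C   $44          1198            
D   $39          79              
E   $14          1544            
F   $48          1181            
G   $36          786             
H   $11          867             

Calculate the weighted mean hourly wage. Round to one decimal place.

Weighted sum = 22×607 + 39×1013 + 44×1198 + 39×79 + 14×1544 + 48×1181 + 36×786 + 11×867
  = 224791
Sum of weights = 7275
Weighted mean = 224791 / 7275 = 30.899107

30.9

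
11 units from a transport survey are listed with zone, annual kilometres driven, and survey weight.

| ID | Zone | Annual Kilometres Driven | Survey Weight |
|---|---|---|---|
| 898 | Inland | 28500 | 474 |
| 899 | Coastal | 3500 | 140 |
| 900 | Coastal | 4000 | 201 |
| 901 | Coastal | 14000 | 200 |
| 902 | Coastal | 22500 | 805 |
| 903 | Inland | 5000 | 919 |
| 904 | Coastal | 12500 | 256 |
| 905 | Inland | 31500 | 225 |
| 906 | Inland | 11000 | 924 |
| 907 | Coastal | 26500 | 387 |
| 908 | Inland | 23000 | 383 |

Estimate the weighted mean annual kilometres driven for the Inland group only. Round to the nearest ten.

Inland rows: 898, 903, 905, 906, 908
Weighted sum = 28500×474 + 5000×919 + 31500×225 + 11000×924 + 23000×383
  = 13509000 + 4595000 + 7087500 + 10164000 + 8809000 = 44164500
Sum of weights = 474 + 919 + 225 + 924 + 383 = 2925
Weighted mean = 44164500 / 2925 = 15098.974

15100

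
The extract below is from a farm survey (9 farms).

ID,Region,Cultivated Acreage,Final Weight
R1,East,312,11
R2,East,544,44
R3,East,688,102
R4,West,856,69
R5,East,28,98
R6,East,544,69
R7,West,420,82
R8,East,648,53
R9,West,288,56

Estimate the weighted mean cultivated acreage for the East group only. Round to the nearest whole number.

East rows: R1, R2, R3, R5, R6, R8
Weighted sum = 172168
Sum of weights = 11 + 44 + 102 + 98 + 69 + 53 = 377
Weighted mean = 172168 / 377 = 456.67905

457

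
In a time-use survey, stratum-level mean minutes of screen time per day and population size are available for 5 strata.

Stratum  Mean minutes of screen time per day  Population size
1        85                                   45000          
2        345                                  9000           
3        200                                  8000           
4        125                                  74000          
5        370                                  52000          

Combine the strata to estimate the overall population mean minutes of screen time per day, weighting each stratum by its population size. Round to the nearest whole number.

197

Σ Nₕ·x̄ₕ = 85×45000 + 345×9000 + 200×8000 + 125×74000 + 370×52000
  = 3825000 + 3105000 + 1600000 + 9250000 + 19240000 = 37020000
Σ Nₕ = 45000 + 9000 + 8000 + 74000 + 52000 = 188000
Overall mean = 37020000 / 188000 = 196.91489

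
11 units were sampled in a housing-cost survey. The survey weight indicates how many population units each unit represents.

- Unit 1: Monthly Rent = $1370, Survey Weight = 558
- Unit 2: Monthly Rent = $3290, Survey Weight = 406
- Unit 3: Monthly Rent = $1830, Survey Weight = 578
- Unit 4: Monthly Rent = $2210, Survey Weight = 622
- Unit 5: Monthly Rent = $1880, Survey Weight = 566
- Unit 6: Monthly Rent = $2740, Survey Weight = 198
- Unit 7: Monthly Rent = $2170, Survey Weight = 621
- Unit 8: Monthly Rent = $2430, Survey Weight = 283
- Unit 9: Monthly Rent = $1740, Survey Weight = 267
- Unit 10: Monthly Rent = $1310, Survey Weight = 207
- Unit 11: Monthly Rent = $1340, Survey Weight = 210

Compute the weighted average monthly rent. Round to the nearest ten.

Weighted sum = 1370×558 + 3290×406 + 1830×578 + 2210×622 + 1880×566 + 2740×198 + 2170×621 + 2430×283 + 1740×267 + 1310×207 + 1340×210
  = 764460 + 1335740 + 1057740 + 1374620 + 1064080 + 542520 + 1347570 + 687690 + 464580 + 271170 + 281400 = 9191570
Sum of weights = 4516
Weighted mean = 9191570 / 4516 = 2035.3344

2040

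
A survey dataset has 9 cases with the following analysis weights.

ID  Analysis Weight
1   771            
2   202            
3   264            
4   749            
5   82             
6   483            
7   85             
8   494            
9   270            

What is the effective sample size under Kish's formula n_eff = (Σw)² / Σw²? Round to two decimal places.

Σ wᵢ = 771 + 202 + 264 + 749 + 82 + 483 + 85 + 494 + 270 = 3400
Σ wᵢ² = 594441 + 40804 + 69696 + 561001 + 6724 + 233289 + 7225 + 244036 + 72900 = 1830116
n_eff = 3400² / 1830116 = 11560000 / 1830116 = 6.3165395

6.32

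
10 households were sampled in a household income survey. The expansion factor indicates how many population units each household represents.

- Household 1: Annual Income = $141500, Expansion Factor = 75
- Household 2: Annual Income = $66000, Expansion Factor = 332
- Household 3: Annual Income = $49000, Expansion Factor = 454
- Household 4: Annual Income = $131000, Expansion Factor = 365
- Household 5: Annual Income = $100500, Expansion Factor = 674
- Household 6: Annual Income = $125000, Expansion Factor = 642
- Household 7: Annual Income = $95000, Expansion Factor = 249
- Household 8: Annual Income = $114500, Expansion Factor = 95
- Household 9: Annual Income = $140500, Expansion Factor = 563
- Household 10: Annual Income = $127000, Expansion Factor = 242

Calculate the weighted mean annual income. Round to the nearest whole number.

Weighted sum = 141500×75 + 66000×332 + 49000×454 + 131000×365 + 100500×674 + 125000×642 + 95000×249 + 114500×95 + 140500×563 + 127000×242
  = 10612500 + 21912000 + 22246000 + 47815000 + 67737000 + 80250000 + 23655000 + 10877500 + 79101500 + 30734000 = 394940500
Sum of weights = 75 + 332 + 454 + 365 + 674 + 642 + 249 + 95 + 563 + 242 = 3691
Weighted mean = 394940500 / 3691 = 107000.95

107001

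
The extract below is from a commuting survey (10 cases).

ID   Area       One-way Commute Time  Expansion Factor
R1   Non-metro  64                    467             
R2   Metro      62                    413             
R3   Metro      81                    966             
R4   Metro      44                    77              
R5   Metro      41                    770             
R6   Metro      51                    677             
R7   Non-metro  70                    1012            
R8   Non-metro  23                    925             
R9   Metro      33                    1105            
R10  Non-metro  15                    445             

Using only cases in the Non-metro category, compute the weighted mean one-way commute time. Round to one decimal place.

Non-metro rows: R1, R7, R8, R10
Weighted sum = 64×467 + 70×1012 + 23×925 + 15×445
  = 128678
Sum of weights = 467 + 1012 + 925 + 445 = 2849
Weighted mean = 128678 / 2849 = 45.166023

45.2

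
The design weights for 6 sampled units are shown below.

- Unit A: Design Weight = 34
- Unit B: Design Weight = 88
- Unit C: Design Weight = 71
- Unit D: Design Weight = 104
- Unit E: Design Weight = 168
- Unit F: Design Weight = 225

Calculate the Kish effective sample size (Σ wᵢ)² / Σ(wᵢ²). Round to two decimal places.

4.60

Σ wᵢ = 34 + 88 + 71 + 104 + 168 + 225 = 690
Σ wᵢ² = 1156 + 7744 + 5041 + 10816 + 28224 + 50625 = 103606
n_eff = 690² / 103606 = 476100 / 103606 = 4.5952937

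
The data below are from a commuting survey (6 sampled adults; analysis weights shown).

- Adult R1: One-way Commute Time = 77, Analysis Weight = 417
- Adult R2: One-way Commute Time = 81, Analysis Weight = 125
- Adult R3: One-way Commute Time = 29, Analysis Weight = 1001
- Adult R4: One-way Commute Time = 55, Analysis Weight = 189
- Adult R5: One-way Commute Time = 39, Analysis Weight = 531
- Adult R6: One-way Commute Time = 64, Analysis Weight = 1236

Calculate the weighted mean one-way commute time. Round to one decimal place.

51.9

Weighted sum = 77×417 + 81×125 + 29×1001 + 55×189 + 39×531 + 64×1236
  = 181471
Sum of weights = 3499
Weighted mean = 181471 / 3499 = 51.863675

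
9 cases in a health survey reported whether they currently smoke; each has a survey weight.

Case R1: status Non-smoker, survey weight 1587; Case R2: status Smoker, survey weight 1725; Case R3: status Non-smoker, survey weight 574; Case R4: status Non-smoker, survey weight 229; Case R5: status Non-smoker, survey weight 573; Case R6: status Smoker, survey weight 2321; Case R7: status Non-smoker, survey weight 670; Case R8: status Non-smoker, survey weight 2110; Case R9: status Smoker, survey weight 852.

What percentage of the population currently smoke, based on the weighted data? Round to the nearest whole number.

46

Sum of weights for 'Smoker' = 1725 + 2321 + 852 = 4898
Total weight = 1587 + 1725 + 574 + 229 + 573 + 2321 + 670 + 2110 + 852 = 10641
Weighted proportion = 4898 / 10641 = 0.46029509 → 46.029509%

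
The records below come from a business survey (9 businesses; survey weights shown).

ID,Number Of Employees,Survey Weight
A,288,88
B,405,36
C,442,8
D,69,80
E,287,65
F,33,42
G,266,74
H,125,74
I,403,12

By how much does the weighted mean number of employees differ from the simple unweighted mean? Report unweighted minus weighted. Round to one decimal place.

Unweighted sum = 2318
Unweighted mean = 2318 / 9 = 257.55556
Weighted sum = 288×88 + 405×36 + 442×8 + 69×80 + 287×65 + 33×42 + 266×74 + 125×74 + 403×12
  = 102791
Sum of weights = 479
Weighted mean = 102791 / 479 = 214.59499
Difference (unweighted minus weighted) = 42.960566

43.0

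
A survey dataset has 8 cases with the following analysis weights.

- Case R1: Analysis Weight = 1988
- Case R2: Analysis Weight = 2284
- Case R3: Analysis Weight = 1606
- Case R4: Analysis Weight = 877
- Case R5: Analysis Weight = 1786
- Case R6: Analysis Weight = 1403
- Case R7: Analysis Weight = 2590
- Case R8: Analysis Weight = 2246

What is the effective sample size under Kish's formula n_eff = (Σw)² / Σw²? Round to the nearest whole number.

7

Σ wᵢ = 1988 + 2284 + 1606 + 877 + 1786 + 1403 + 2590 + 2246 = 14780
Σ wᵢ² = 3952144 + 5216656 + 2579236 + 769129 + 3189796 + 1968409 + 6708100 + 5044516 = 29427986
n_eff = 14780² / 29427986 = 218448400 / 29427986 = 7.4231516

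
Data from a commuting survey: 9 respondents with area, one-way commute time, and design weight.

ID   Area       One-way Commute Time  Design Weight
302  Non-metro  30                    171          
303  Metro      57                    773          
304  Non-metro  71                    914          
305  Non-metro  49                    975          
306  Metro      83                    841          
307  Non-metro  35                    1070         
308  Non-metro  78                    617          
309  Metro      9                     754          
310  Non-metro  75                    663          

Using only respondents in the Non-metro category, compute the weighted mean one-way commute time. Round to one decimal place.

Non-metro rows: 302, 304, 305, 307, 308, 310
Weighted sum = 30×171 + 71×914 + 49×975 + 35×1070 + 78×617 + 75×663
  = 5130 + 64894 + 47775 + 37450 + 48126 + 49725 = 253100
Sum of weights = 171 + 914 + 975 + 1070 + 617 + 663 = 4410
Weighted mean = 253100 / 4410 = 57.39229

57.4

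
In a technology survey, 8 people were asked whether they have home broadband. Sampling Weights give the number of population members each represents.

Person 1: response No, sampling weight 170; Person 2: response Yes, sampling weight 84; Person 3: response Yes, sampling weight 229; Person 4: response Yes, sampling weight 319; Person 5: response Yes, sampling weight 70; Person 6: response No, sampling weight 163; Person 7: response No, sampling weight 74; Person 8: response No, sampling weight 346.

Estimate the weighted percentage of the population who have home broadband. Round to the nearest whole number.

48

Sum of weights for 'Yes' = 84 + 229 + 319 + 70 = 702
Total weight = 170 + 84 + 229 + 319 + 70 + 163 + 74 + 346 = 1455
Weighted proportion = 702 / 1455 = 0.48247423 → 48.247423%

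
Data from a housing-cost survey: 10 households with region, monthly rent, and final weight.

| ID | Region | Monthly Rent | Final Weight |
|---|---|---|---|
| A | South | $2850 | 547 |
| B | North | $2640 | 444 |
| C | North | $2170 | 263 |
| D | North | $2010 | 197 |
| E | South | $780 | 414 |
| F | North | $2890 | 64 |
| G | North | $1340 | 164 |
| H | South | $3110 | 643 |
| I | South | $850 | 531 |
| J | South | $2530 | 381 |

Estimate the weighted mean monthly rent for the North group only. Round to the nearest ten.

2250

North rows: B, C, D, F, G
Weighted sum = 2543560
Sum of weights = 444 + 263 + 197 + 64 + 164 = 1132
Weighted mean = 2543560 / 1132 = 2246.9611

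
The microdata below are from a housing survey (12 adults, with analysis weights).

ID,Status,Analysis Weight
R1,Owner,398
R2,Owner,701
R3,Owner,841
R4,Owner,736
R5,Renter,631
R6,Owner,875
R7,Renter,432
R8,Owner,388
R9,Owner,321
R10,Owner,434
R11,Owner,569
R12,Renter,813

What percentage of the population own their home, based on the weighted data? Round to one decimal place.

Sum of weights for 'Owner' = 398 + 701 + 841 + 736 + 875 + 388 + 321 + 434 + 569 = 5263
Total weight = 398 + 701 + 841 + 736 + 631 + 875 + 432 + 388 + 321 + 434 + 569 + 813 = 7139
Weighted proportion = 5263 / 7139 = 0.7372181 → 73.72181%

73.7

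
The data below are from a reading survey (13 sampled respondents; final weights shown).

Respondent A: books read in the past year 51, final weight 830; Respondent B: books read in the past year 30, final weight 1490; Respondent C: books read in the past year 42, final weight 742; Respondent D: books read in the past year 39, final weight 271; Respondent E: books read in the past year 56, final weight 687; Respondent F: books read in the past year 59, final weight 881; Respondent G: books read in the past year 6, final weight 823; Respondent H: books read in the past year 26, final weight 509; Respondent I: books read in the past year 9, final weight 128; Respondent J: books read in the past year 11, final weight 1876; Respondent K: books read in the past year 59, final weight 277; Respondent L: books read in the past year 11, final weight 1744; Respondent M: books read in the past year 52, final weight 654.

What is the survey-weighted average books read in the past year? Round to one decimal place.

Weighted sum = 328709
Sum of weights = 10912
Weighted mean = 328709 / 10912 = 30.123625

30.1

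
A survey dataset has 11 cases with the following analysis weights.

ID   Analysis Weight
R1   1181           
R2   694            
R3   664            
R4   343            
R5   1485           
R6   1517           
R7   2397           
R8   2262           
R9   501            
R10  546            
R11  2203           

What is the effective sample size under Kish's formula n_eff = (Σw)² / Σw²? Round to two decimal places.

8.20

Σ wᵢ = 1181 + 694 + 664 + 343 + 1485 + 1517 + 2397 + 2262 + 501 + 546 + 2203 = 13793
Σ wᵢ² = 23206035
n_eff = 13793² / 23206035 = 190246849 / 23206035 = 8.1981626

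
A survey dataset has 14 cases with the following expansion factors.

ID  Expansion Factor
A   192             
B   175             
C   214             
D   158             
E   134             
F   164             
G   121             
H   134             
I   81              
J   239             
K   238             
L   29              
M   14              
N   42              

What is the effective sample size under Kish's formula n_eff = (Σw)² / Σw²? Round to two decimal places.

11.05

Σ wᵢ = 1935
Σ wᵢ² = 338825
n_eff = 1935² / 338825 = 3744225 / 338825 = 11.050616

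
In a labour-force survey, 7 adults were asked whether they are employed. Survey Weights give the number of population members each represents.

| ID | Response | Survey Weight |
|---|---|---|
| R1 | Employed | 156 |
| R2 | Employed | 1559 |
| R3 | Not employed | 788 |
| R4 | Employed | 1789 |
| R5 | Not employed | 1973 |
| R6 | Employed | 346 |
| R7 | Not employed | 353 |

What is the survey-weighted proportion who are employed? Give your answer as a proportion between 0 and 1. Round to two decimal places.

Sum of weights for 'Employed' = 156 + 1559 + 1789 + 346 = 3850
Total weight = 156 + 1559 + 788 + 1789 + 1973 + 346 + 353 = 6964
Weighted proportion = 3850 / 6964 = 0.55284319

0.55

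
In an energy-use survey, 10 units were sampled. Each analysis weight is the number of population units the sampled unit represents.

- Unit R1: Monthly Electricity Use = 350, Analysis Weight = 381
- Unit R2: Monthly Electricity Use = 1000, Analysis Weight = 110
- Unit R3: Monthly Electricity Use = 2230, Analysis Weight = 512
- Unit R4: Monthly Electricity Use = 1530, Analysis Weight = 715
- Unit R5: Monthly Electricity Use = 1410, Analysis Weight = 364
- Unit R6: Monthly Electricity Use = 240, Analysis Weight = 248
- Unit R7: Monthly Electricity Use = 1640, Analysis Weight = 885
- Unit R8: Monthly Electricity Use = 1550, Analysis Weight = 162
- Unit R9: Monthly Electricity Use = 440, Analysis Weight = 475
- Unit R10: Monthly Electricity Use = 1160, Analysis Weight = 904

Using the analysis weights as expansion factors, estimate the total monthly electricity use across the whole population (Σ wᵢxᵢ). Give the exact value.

6011960

Weighted total = 350×381 + 1000×110 + 2230×512 + 1530×715 + 1410×364 + 240×248 + 1640×885 + 1550×162 + 440×475 + 1160×904
  = 133350 + 110000 + 1141760 + 1093950 + 513240 + 59520 + 1451400 + 251100 + 209000 + 1048640 = 6011960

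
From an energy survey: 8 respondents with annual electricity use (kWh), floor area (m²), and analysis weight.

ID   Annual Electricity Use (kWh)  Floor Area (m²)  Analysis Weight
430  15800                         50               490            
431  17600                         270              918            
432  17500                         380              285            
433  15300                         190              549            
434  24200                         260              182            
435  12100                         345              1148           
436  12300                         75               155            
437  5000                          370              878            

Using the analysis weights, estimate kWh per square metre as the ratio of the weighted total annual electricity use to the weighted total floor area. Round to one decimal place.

Σ wᵢ·y = 15800×490 + 17600×918 + 17500×285 + 15300×549 + 24200×182 + 12100×1148 + 12300×155 + 5000×878
  = 61877700
Σ wᵢ·x = 50×490 + 270×918 + 380×285 + 190×549 + 260×182 + 345×1148 + 75×155 + 370×878
  = 24500 + 247860 + 108300 + 104310 + 47320 + 396060 + 11625 + 324860 = 1264835
Ratio = 61877700 / 1264835 = 48.921559

48.9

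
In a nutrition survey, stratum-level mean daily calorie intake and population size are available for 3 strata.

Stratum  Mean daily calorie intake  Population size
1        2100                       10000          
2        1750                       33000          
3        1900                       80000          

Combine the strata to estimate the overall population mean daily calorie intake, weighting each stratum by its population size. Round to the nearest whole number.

1876

Σ Nₕ·x̄ₕ = 2100×10000 + 1750×33000 + 1900×80000
  = 230750000
Σ Nₕ = 10000 + 33000 + 80000 = 123000
Overall mean = 230750000 / 123000 = 1876.0163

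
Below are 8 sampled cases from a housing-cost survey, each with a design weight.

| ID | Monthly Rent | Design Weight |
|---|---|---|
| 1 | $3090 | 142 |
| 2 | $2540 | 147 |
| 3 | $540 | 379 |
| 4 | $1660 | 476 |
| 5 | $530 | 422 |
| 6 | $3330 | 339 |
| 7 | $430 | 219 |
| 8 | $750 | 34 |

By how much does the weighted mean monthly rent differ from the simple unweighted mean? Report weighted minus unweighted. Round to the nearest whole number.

Unweighted sum = 3090 + 2540 + 540 + 1660 + 530 + 3330 + 430 + 750 = 12870
Unweighted mean = 12870 / 8 = 1608.75
Weighted sum = 3090×142 + 2540×147 + 540×379 + 1660×476 + 530×422 + 3330×339 + 430×219 + 750×34
  = 438780 + 373380 + 204660 + 790160 + 223660 + 1128870 + 94170 + 25500 = 3279180
Sum of weights = 142 + 147 + 379 + 476 + 422 + 339 + 219 + 34 = 2158
Weighted mean = 3279180 / 2158 = 1519.5459
Difference (weighted minus unweighted) = -89.204124

-89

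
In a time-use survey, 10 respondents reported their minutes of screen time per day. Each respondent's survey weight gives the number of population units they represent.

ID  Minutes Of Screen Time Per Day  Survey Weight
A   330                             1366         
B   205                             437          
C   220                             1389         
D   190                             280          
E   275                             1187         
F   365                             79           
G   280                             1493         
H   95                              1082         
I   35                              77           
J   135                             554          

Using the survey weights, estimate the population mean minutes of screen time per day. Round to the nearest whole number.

233

Weighted sum = 330×1366 + 205×437 + 220×1389 + 190×280 + 275×1187 + 365×79 + 280×1493 + 95×1082 + 35×77 + 135×554
  = 1852720
Sum of weights = 1366 + 437 + 1389 + 280 + 1187 + 79 + 1493 + 1082 + 77 + 554 = 7944
Weighted mean = 1852720 / 7944 = 233.22256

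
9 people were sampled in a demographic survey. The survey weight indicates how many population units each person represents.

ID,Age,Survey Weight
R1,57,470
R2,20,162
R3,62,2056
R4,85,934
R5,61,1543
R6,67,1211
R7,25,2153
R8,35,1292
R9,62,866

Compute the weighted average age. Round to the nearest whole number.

Weighted sum = 57×470 + 20×162 + 62×2056 + 85×934 + 61×1543 + 67×1211 + 25×2153 + 35×1292 + 62×866
  = 564889
Sum of weights = 10687
Weighted mean = 564889 / 10687 = 52.857584

53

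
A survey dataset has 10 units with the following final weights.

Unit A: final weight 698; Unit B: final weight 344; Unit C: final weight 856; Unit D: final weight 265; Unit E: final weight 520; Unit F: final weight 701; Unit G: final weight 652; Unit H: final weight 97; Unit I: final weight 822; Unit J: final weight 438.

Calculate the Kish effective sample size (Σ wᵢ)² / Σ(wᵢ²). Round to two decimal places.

Σ wᵢ = 698 + 344 + 856 + 265 + 520 + 701 + 652 + 97 + 822 + 438 = 5393
Σ wᵢ² = 487204 + 118336 + 732736 + 70225 + 270400 + 491401 + 425104 + 9409 + 675684 + 191844 = 3472343
n_eff = 5393² / 3472343 = 29084449 / 3472343 = 8.37603

8.38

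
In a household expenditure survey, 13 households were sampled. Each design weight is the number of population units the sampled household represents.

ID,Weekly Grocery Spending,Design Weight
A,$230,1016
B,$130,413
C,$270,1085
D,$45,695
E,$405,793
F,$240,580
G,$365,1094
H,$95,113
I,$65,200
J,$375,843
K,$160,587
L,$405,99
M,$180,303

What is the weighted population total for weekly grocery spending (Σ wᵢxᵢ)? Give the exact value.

1999685

Weighted total = 1999685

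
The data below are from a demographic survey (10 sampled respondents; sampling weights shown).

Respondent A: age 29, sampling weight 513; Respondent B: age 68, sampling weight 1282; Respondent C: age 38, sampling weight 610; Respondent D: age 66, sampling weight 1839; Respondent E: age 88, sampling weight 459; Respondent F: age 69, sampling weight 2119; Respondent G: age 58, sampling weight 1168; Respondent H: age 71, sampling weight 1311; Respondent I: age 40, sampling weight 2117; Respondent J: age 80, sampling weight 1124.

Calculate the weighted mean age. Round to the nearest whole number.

61

Weighted sum = 29×513 + 68×1282 + 38×610 + 66×1839 + 88×459 + 69×2119 + 58×1168 + 71×1311 + 40×2117 + 80×1124
  = 768635
Sum of weights = 513 + 1282 + 610 + 1839 + 459 + 2119 + 1168 + 1311 + 2117 + 1124 = 12542
Weighted mean = 768635 / 12542 = 61.284883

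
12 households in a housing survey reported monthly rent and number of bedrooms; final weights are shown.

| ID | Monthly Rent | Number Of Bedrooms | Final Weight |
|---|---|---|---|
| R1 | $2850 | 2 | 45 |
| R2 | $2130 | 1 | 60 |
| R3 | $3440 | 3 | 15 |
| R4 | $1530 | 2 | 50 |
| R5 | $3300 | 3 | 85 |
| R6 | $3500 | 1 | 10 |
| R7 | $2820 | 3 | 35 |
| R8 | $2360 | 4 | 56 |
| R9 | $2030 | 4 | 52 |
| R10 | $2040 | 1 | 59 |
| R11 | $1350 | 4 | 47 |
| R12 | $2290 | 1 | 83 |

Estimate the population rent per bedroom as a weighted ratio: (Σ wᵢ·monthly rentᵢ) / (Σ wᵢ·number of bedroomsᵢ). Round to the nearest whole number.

988

Σ wᵢ·y = 2850×45 + 2130×60 + 3440×15 + 1530×50 + 3300×85 + 3500×10 + 2820×35 + 2360×56 + 2030×52 + 2040×59 + 1350×47 + 2290×83
  = 128250 + 127800 + 51600 + 76500 + 280500 + 35000 + 98700 + 132160 + 105560 + 120360 + 63450 + 190070 = 1409950
Σ wᵢ·x = 1427
Ratio = 1409950 / 1427 = 988.05186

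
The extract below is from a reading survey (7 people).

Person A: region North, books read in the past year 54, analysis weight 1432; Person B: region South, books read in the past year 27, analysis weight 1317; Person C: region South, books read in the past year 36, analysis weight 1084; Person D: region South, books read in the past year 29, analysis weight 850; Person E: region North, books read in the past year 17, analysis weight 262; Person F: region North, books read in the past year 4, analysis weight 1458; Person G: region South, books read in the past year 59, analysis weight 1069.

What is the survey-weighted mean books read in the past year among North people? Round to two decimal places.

North rows: A, E, F
Weighted sum = 54×1432 + 17×262 + 4×1458
  = 77328 + 4454 + 5832 = 87614
Sum of weights = 1432 + 262 + 1458 = 3152
Weighted mean = 87614 / 3152 = 27.79632

27.80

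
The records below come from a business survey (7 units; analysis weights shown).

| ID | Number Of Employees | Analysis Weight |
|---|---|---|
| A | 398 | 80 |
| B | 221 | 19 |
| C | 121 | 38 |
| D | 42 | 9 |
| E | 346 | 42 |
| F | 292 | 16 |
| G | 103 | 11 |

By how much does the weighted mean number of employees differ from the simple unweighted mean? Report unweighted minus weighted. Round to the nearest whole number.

Unweighted sum = 398 + 221 + 121 + 42 + 346 + 292 + 103 = 1523
Unweighted mean = 1523 / 7 = 217.57143
Weighted sum = 398×80 + 221×19 + 121×38 + 42×9 + 346×42 + 292×16 + 103×11
  = 61352
Sum of weights = 80 + 19 + 38 + 9 + 42 + 16 + 11 = 215
Weighted mean = 61352 / 215 = 285.35814
Difference (unweighted minus weighted) = -67.786711

-68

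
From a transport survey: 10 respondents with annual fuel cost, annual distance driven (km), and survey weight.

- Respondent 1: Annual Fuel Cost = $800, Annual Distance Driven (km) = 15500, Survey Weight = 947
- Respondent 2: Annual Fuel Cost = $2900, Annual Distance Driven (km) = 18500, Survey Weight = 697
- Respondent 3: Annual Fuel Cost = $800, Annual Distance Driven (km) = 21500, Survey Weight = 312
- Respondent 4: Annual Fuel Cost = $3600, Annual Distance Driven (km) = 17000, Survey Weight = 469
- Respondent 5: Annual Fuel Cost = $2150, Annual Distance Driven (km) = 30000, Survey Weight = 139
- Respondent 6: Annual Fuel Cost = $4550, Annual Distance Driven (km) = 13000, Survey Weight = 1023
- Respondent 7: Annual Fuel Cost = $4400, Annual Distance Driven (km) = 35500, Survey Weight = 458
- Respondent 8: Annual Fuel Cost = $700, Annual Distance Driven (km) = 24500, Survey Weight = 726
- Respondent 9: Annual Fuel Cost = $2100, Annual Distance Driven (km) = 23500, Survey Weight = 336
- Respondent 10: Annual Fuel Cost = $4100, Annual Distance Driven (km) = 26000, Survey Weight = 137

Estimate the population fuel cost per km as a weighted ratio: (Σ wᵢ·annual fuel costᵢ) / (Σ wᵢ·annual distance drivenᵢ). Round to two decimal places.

0.13

Σ wᵢ·y = 800×947 + 2900×697 + 800×312 + 3600×469 + 2150×139 + 4550×1023 + 4400×458 + 700×726 + 2100×336 + 4100×137
  = 13461100
Σ wᵢ·x = 15500×947 + 18500×697 + 21500×312 + 17000×469 + 30000×139 + 13000×1023 + 35500×458 + 24500×726 + 23500×336 + 26000×137
  = 105227000
Ratio = 13461100 / 105227000 = 0.12792439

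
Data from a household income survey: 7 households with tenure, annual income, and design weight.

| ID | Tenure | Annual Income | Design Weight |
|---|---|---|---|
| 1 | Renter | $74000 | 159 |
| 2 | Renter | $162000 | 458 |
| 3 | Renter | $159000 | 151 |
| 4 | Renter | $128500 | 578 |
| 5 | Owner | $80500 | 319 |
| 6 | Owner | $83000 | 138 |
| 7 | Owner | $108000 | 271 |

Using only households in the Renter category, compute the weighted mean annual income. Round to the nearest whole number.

136883

Renter rows: 1, 2, 3, 4
Weighted sum = 74000×159 + 162000×458 + 159000×151 + 128500×578
  = 184244000
Sum of weights = 159 + 458 + 151 + 578 = 1346
Weighted mean = 184244000 / 1346 = 136882.62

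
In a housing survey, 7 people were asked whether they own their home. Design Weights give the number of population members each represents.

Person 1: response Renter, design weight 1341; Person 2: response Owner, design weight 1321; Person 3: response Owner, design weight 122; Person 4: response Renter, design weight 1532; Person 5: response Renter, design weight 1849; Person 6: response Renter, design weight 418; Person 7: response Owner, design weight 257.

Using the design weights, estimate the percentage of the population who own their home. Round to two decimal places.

Sum of weights for 'Owner' = 1321 + 122 + 257 = 1700
Total weight = 1341 + 1321 + 122 + 1532 + 1849 + 418 + 257 = 6840
Weighted proportion = 1700 / 6840 = 0.24853801 → 24.853801%

24.85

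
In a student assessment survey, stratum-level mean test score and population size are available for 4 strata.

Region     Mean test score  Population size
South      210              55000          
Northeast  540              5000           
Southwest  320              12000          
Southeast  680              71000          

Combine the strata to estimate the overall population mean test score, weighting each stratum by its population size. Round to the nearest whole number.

464

Σ Nₕ·x̄ₕ = 210×55000 + 540×5000 + 320×12000 + 680×71000
  = 66370000
Σ Nₕ = 55000 + 5000 + 12000 + 71000 = 143000
Overall mean = 66370000 / 143000 = 464.12587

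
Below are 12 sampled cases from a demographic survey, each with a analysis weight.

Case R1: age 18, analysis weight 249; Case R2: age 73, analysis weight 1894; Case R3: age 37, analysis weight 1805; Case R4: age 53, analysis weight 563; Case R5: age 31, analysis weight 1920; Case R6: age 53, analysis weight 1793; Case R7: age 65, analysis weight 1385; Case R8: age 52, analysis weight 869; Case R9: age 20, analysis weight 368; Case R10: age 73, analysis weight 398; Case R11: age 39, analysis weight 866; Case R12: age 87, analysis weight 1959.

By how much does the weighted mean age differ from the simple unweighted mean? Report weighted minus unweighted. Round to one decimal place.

Unweighted sum = 18 + 73 + 37 + 53 + 31 + 53 + 65 + 52 + 20 + 73 + 39 + 87 = 601
Unweighted mean = 601 / 12 = 50.083333
Weighted sum = 18×249 + 73×1894 + 37×1805 + 53×563 + 31×1920 + 53×1793 + 65×1385 + 52×869 + 20×368 + 73×398 + 39×866 + 87×1959
  = 4482 + 138262 + 66785 + 29839 + 59520 + 95029 + 90025 + 45188 + 7360 + 29054 + 33774 + 170433 = 769751
Sum of weights = 249 + 1894 + 1805 + 563 + 1920 + 1793 + 1385 + 869 + 368 + 398 + 866 + 1959 = 14069
Weighted mean = 769751 / 14069 = 54.71256
Difference (weighted minus unweighted) = 4.6292262

4.6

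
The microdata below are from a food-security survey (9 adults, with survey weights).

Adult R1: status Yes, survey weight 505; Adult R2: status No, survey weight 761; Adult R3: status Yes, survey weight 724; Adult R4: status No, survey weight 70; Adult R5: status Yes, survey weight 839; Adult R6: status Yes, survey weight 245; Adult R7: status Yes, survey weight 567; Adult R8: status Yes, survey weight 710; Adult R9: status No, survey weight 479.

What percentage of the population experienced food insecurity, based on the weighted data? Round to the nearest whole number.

Sum of weights for 'Yes' = 505 + 724 + 839 + 245 + 567 + 710 = 3590
Total weight = 505 + 761 + 724 + 70 + 839 + 245 + 567 + 710 + 479 = 4900
Weighted proportion = 3590 / 4900 = 0.73265306 → 73.265306%

73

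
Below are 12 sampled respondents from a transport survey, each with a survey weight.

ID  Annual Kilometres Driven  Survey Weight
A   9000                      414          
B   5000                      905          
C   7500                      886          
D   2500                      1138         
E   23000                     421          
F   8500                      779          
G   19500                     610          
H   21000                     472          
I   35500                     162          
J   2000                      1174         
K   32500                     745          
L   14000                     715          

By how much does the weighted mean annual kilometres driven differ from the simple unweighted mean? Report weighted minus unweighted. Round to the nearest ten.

-3340

Unweighted sum = 9000 + 5000 + 7500 + 2500 + 23000 + 8500 + 19500 + 21000 + 35500 + 2000 + 32500 + 14000 = 180000
Unweighted mean = 180000 / 12 = 15000
Weighted sum = 9000×414 + 5000×905 + 7500×886 + 2500×1138 + 23000×421 + 8500×779 + 19500×610 + 21000×472 + 35500×162 + 2000×1174 + 32500×745 + 14000×715
  = 3726000 + 4525000 + 6645000 + 2845000 + 9683000 + 6621500 + 11895000 + 9912000 + 5751000 + 2348000 + 24212500 + 10010000 = 98174000
Sum of weights = 414 + 905 + 886 + 1138 + 421 + 779 + 610 + 472 + 162 + 1174 + 745 + 715 = 8421
Weighted mean = 98174000 / 8421 = 11658.235
Difference (weighted minus unweighted) = -3341.7646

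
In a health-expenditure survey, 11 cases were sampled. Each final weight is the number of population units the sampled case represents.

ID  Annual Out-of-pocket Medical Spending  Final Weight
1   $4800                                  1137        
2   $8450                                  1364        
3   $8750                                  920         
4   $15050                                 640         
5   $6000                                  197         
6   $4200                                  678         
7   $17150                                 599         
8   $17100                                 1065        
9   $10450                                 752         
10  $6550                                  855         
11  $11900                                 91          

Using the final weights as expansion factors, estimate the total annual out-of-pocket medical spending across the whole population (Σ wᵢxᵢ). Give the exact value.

Weighted total = 4800×1137 + 8450×1364 + 8750×920 + 15050×640 + 6000×197 + 4200×678 + 17150×599 + 17100×1065 + 10450×752 + 6550×855 + 11900×91
  = 5457600 + 11525800 + 8050000 + 9632000 + 1182000 + 2847600 + 10272850 + 18211500 + 7858400 + 5600250 + 1082900 = 81720900

81720900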